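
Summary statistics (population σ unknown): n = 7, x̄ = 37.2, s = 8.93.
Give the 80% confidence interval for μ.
(32.34, 42.06)

t-interval (σ unknown):
df = n - 1 = 6
t* = 1.440 for 80% confidence

Margin of error = t* · s/√n = 1.440 · 8.93/√7 = 4.86

CI: (32.34, 42.06)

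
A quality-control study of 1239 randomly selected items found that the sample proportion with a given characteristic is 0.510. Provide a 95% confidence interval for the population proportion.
(0.482, 0.538)

Proportion CI:
SE = √(p̂(1-p̂)/n) = √(0.510 · 0.490 / 1239) = 0.01420

z* = 1.960
Margin = z* · SE = 1.960 · 0.01420 = 0.0278

CI: 0.510 ± 0.0278 = (0.482, 0.538)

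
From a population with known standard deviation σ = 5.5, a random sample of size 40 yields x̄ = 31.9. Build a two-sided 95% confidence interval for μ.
(30.20, 33.60)

z-interval (σ known):
z* = 1.960 for 95% confidence

Margin of error = z* · σ/√n = 1.960 · 5.5/√40 = 1.70

CI: (31.9 - 1.70, 31.9 + 1.70) = (30.20, 33.60)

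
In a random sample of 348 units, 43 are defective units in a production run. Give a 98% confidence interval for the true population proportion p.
(0.083, 0.165)

Proportion CI:
p̂ = 43/348 = 0.12356
SE = √(p̂(1-p̂)/n) = √(0.12356 · 0.87644 / 348) = 0.01764

z* = 2.326
Margin = z* · SE = 2.326 · 0.01764 = 0.0410

CI: 0.12356 ± 0.0410 = (0.083, 0.165)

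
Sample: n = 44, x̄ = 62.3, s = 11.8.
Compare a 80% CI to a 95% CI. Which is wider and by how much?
95% CI is wider by 2.55

df = 43
80% CI: t* = 1.302, (59.98, 64.62), width = 2 · t* · s/√n = 4.63
95% CI: t* = 2.017, (58.71, 65.89), width = 2 · t* · s/√n = 7.18

The 95% CI is wider by 7.18 - 4.63 = 2.55.
Higher confidence requires a wider interval.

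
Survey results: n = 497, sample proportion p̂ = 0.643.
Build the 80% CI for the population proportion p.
(0.615, 0.671)

Proportion CI:
SE = √(p̂(1-p̂)/n) = √(0.643 · 0.357 / 497) = 0.02149

z* = 1.282
Margin = z* · SE = 1.282 · 0.02149 = 0.0276

CI: 0.643 ± 0.0276 = (0.615, 0.671)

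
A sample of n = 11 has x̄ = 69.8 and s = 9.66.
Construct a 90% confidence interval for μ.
(64.52, 75.08)

t-interval (σ unknown):
df = n - 1 = 10
t* = 1.812 for 90% confidence

Margin of error = t* · s/√n = 1.812 · 9.66/√11 = 5.28

CI: (64.52, 75.08)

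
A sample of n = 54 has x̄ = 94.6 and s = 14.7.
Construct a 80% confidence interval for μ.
(92.00, 97.20)

t-interval (σ unknown):
df = n - 1 = 53
t* = 1.298 for 80% confidence

Margin of error = t* · s/√n = 1.298 · 14.7/√54 = 2.60

CI: (92.00, 97.20)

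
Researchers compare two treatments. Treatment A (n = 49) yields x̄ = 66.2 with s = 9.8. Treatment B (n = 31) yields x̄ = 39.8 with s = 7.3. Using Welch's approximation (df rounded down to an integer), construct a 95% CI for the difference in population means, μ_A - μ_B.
(22.58, 30.22)

Difference: x̄₁ - x̄₂ = 26.40
SE = √(s₁²/n₁ + s₂²/n₂) = √(9.8²/49 + 7.3²/31) = 1.9181
df = 75.81 → 75 (Welch–Satterthwaite, rounded down)
t* = 1.992

CI: 26.40 ± 1.992 · 1.9181 = 26.40 ± 3.82 = (22.58, 30.22)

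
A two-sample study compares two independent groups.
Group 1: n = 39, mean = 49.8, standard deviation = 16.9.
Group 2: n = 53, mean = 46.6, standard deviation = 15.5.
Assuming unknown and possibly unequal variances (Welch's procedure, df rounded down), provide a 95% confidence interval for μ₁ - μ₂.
(-3.66, 10.06)

Difference: x̄₁ - x̄₂ = 3.20
SE = √(s₁²/n₁ + s₂²/n₂) = √(16.9²/39 + 15.5²/53) = 3.4433
df = 77.81 → 77 (Welch–Satterthwaite, rounded down)
t* = 1.991

CI: 3.20 ± 1.991 · 3.4433 = 3.20 ± 6.86 = (-3.66, 10.06)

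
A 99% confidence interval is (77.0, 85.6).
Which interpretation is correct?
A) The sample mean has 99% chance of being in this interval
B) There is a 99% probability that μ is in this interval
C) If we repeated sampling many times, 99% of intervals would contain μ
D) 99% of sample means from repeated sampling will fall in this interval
C

A) Wrong — x̄ is observed and sits in the interval by construction.
B) Wrong — μ is fixed; the randomness lives in the interval, not in μ.
C) Correct — this is the frequentist long-run coverage interpretation.
D) Wrong — coverage applies to intervals containing μ, not to future x̄ values.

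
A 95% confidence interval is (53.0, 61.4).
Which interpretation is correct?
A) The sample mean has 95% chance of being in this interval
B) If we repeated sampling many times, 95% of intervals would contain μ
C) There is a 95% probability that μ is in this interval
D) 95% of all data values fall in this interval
B

A) Wrong — x̄ is observed and sits in the interval by construction.
B) Correct — this is the frequentist long-run coverage interpretation.
C) Wrong — μ is fixed; the randomness lives in the interval, not in μ.
D) Wrong — a CI is about the parameter μ, not individual data values.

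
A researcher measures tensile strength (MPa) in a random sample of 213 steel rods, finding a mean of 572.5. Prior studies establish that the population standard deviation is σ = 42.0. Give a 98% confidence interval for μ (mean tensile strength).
(565.81, 579.19)

z-interval (σ known):
z* = 2.326 for 98% confidence

Margin of error = z* · σ/√n = 2.326 · 42.0/√213 = 6.69

CI: (572.5 - 6.69, 572.5 + 6.69) = (565.81, 579.19)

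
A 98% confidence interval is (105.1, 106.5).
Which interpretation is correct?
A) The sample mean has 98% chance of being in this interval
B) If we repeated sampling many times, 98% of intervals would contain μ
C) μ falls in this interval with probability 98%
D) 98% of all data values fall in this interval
B

A) Wrong — x̄ is observed and sits in the interval by construction.
B) Correct — this is the frequentist long-run coverage interpretation.
C) Wrong — μ is fixed; the randomness lives in the interval, not in μ.
D) Wrong — a CI is about the parameter μ, not individual data values.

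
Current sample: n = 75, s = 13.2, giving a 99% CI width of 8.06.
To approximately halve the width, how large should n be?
n ≈ 300

CI width ∝ 1/√n
To reduce width by factor 2, need √n to grow by 2 → need 2² = 4 times as many samples.

Current: n = 75, width = 8.06
New: n = 300, width ≈ 3.95

Width reduced by factor of 8.06/3.95 = 2.04.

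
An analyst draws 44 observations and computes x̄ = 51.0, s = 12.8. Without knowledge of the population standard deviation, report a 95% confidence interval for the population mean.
(47.11, 54.89)

t-interval (σ unknown):
df = n - 1 = 43
t* = 2.017 for 95% confidence

Margin of error = t* · s/√n = 2.017 · 12.8/√44 = 3.89

CI: (47.11, 54.89)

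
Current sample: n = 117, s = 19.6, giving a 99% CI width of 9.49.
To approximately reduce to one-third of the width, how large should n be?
n ≈ 1053

CI width ∝ 1/√n
To reduce width by factor 3, need √n to grow by 3 → need 3² = 9 times as many samples.

Current: n = 117, width = 9.49
New: n = 1053, width ≈ 3.12

Width reduced by factor of 9.49/3.12 = 3.04.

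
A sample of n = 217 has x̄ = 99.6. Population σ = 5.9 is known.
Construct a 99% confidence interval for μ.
(98.57, 100.63)

z-interval (σ known):
z* = 2.576 for 99% confidence

Margin of error = z* · σ/√n = 2.576 · 5.9/√217 = 1.03

CI: (99.6 - 1.03, 99.6 + 1.03) = (98.57, 100.63)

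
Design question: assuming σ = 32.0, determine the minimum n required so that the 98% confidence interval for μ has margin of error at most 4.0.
n ≥ 347

For margin E ≤ 4.0:
n ≥ (z* · σ / E)²
n ≥ (2.326 · 32.0 / 4.0)²
n ≥ 346.26

Minimum n = 347 (rounding up)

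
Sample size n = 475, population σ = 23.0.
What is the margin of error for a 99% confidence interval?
Margin of error = 2.72

Margin of error = z* · σ/√n
= 2.576 · 23.0/√475
= 2.576 · 23.0/21.7945
= 2.72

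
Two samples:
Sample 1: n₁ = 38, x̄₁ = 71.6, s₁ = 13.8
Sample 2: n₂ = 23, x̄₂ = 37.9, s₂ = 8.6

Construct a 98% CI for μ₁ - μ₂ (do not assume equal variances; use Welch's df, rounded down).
(26.84, 40.56)

Difference: x̄₁ - x̄₂ = 33.70
SE = √(s₁²/n₁ + s₂²/n₂) = √(13.8²/38 + 8.6²/23) = 2.8683
df = 58.92 → 58 (Welch–Satterthwaite, rounded down)
t* = 2.392

CI: 33.70 ± 2.392 · 2.8683 = 33.70 ± 6.86 = (26.84, 40.56)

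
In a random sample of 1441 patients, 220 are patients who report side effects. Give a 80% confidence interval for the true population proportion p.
(0.141, 0.165)

Proportion CI:
p̂ = 220/1441 = 0.15267
SE = √(p̂(1-p̂)/n) = √(0.15267 · 0.84733 / 1441) = 0.00947

z* = 1.282
Margin = z* · SE = 1.282 · 0.00947 = 0.0121

CI: 0.15267 ± 0.0121 = (0.141, 0.165)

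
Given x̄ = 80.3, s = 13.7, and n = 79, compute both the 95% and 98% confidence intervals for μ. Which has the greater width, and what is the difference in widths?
98% CI is wider by 1.18

df = 78
95% CI: t* = 1.991, (77.23, 83.37), width = 2 · t* · s/√n = 6.14
98% CI: t* = 2.375, (76.64, 83.96), width = 2 · t* · s/√n = 7.32

The 98% CI is wider by 7.32 - 6.14 = 1.18.
Higher confidence requires a wider interval.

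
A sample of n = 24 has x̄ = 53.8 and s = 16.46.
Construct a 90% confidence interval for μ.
(48.04, 59.56)

t-interval (σ unknown):
df = n - 1 = 23
t* = 1.714 for 90% confidence

Margin of error = t* · s/√n = 1.714 · 16.46/√24 = 5.76

CI: (48.04, 59.56)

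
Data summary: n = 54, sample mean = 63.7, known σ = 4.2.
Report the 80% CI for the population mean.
(62.97, 64.43)

z-interval (σ known):
z* = 1.282 for 80% confidence

Margin of error = z* · σ/√n = 1.282 · 4.2/√54 = 0.73

CI: (63.7 - 0.73, 63.7 + 0.73) = (62.97, 64.43)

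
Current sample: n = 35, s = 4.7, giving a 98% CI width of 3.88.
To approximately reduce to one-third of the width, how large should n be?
n ≈ 315

CI width ∝ 1/√n
To reduce width by factor 3, need √n to grow by 3 → need 3² = 9 times as many samples.

Current: n = 35, width = 3.88
New: n = 315, width ≈ 1.24

Width reduced by factor of 3.88/1.24 = 3.13.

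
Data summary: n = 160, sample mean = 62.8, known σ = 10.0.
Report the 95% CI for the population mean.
(61.25, 64.35)

z-interval (σ known):
z* = 1.960 for 95% confidence

Margin of error = z* · σ/√n = 1.960 · 10.0/√160 = 1.55

CI: (62.8 - 1.55, 62.8 + 1.55) = (61.25, 64.35)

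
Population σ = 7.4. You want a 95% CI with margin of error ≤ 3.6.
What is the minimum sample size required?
n ≥ 17

For margin E ≤ 3.6:
n ≥ (z* · σ / E)²
n ≥ (1.960 · 7.4 / 3.6)²
n ≥ 16.23

Minimum n = 17 (rounding up)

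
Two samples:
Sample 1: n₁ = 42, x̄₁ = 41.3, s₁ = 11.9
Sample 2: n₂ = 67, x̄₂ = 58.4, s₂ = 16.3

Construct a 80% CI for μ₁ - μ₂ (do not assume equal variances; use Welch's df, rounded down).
(-20.59, -13.61)

Difference: x̄₁ - x̄₂ = -17.10
SE = √(s₁²/n₁ + s₂²/n₂) = √(11.9²/42 + 16.3²/67) = 2.7087
df = 104.42 → 104 (Welch–Satterthwaite, rounded down)
t* = 1.290

CI: -17.10 ± 1.290 · 2.7087 = -17.10 ± 3.49 = (-20.59, -13.61)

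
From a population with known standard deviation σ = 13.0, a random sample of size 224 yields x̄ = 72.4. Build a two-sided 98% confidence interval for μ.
(70.38, 74.42)

z-interval (σ known):
z* = 2.326 for 98% confidence

Margin of error = z* · σ/√n = 2.326 · 13.0/√224 = 2.02

CI: (72.4 - 2.02, 72.4 + 2.02) = (70.38, 74.42)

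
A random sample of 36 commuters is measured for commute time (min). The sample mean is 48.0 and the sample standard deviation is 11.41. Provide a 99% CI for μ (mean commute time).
(42.82, 53.18)

t-interval (σ unknown):
df = n - 1 = 35
t* = 2.724 for 99% confidence

Margin of error = t* · s/√n = 2.724 · 11.41/√36 = 5.18

CI: (42.82, 53.18)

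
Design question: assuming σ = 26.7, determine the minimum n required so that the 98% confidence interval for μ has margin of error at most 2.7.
n ≥ 530

For margin E ≤ 2.7:
n ≥ (z* · σ / E)²
n ≥ (2.326 · 26.7 / 2.7)²
n ≥ 529.07

Minimum n = 530 (rounding up)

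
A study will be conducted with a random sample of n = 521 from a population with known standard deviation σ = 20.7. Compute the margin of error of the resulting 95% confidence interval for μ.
Margin of error = 1.78

Margin of error = z* · σ/√n
= 1.960 · 20.7/√521
= 1.960 · 20.7/22.8254
= 1.78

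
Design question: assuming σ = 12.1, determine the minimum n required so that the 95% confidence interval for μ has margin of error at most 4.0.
n ≥ 36

For margin E ≤ 4.0:
n ≥ (z* · σ / E)²
n ≥ (1.960 · 12.1 / 4.0)²
n ≥ 35.15

Minimum n = 36 (rounding up)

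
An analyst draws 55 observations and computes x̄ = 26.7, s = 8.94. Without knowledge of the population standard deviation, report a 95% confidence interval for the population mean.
(24.28, 29.12)

t-interval (σ unknown):
df = n - 1 = 54
t* = 2.005 for 95% confidence

Margin of error = t* · s/√n = 2.005 · 8.94/√55 = 2.42

CI: (24.28, 29.12)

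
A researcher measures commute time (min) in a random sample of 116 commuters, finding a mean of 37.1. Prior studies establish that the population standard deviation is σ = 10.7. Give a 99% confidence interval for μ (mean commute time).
(34.54, 39.66)

z-interval (σ known):
z* = 2.576 for 99% confidence

Margin of error = z* · σ/√n = 2.576 · 10.7/√116 = 2.56

CI: (37.1 - 2.56, 37.1 + 2.56) = (34.54, 39.66)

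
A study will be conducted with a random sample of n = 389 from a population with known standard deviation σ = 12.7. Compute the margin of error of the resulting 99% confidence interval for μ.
Margin of error = 1.66

Margin of error = z* · σ/√n
= 2.576 · 12.7/√389
= 2.576 · 12.7/19.7231
= 1.66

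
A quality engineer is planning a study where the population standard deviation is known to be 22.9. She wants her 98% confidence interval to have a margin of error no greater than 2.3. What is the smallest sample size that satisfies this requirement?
n ≥ 537

For margin E ≤ 2.3:
n ≥ (z* · σ / E)²
n ≥ (2.326 · 22.9 / 2.3)²
n ≥ 536.33

Minimum n = 537 (rounding up)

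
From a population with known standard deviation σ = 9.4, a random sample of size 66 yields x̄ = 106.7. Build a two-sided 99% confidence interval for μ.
(103.72, 109.68)

z-interval (σ known):
z* = 2.576 for 99% confidence

Margin of error = z* · σ/√n = 2.576 · 9.4/√66 = 2.98

CI: (106.7 - 2.98, 106.7 + 2.98) = (103.72, 109.68)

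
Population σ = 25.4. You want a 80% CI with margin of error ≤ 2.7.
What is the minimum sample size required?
n ≥ 146

For margin E ≤ 2.7:
n ≥ (z* · σ / E)²
n ≥ (1.282 · 25.4 / 2.7)²
n ≥ 145.45

Minimum n = 146 (rounding up)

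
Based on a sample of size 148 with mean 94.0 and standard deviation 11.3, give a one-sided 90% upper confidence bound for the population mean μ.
μ ≤ 95.20

Upper bound (one-sided):
t* = 1.287 (one-sided for 90%)
Upper bound = x̄ + t* · s/√n = 94.0 + 1.287 · 11.3/√148 = 95.20

We are 90% confident that μ ≤ 95.20.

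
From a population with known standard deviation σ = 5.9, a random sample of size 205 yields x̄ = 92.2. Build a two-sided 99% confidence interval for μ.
(91.14, 93.26)

z-interval (σ known):
z* = 2.576 for 99% confidence

Margin of error = z* · σ/√n = 2.576 · 5.9/√205 = 1.06

CI: (92.2 - 1.06, 92.2 + 1.06) = (91.14, 93.26)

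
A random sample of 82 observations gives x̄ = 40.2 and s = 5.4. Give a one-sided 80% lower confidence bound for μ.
μ ≥ 39.70

Lower bound (one-sided):
t* = 0.846 (one-sided for 80%)
Lower bound = x̄ - t* · s/√n = 40.2 - 0.846 · 5.4/√82 = 39.70

We are 80% confident that μ ≥ 39.70.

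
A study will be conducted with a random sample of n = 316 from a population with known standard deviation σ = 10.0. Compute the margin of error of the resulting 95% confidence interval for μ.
Margin of error = 1.10

Margin of error = z* · σ/√n
= 1.960 · 10.0/√316
= 1.960 · 10.0/17.7764
= 1.10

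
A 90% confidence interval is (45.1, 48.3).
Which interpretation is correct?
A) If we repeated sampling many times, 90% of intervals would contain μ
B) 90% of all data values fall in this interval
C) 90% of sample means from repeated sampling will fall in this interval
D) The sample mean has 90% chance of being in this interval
A

A) Correct — this is the frequentist long-run coverage interpretation.
B) Wrong — a CI is about the parameter μ, not individual data values.
C) Wrong — coverage applies to intervals containing μ, not to future x̄ values.
D) Wrong — x̄ is observed and sits in the interval by construction.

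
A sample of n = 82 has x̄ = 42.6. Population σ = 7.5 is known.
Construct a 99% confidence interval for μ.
(40.47, 44.73)

z-interval (σ known):
z* = 2.576 for 99% confidence

Margin of error = z* · σ/√n = 2.576 · 7.5/√82 = 2.13

CI: (42.6 - 2.13, 42.6 + 2.13) = (40.47, 44.73)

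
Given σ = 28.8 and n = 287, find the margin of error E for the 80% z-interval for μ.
Margin of error = 2.18

Margin of error = z* · σ/√n
= 1.282 · 28.8/√287
= 1.282 · 28.8/16.9411
= 2.18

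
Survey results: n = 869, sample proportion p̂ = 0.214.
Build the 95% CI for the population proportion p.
(0.187, 0.241)

Proportion CI:
SE = √(p̂(1-p̂)/n) = √(0.214 · 0.786 / 869) = 0.01391

z* = 1.960
Margin = z* · SE = 1.960 · 0.01391 = 0.0273

CI: 0.214 ± 0.0273 = (0.187, 0.241)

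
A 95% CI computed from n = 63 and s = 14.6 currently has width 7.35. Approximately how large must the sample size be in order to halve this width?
n ≈ 252

CI width ∝ 1/√n
To reduce width by factor 2, need √n to grow by 2 → need 2² = 4 times as many samples.

Current: n = 63, width = 7.35
New: n = 252, width ≈ 3.62

Width reduced by factor of 7.35/3.62 = 2.03.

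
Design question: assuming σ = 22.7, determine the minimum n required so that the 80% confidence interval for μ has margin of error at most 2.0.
n ≥ 212

For margin E ≤ 2.0:
n ≥ (z* · σ / E)²
n ≥ (1.282 · 22.7 / 2.0)²
n ≥ 211.72

Minimum n = 212 (rounding up)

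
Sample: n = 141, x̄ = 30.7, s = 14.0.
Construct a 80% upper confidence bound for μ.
μ ≤ 31.70

Upper bound (one-sided):
t* = 0.844 (one-sided for 80%)
Upper bound = x̄ + t* · s/√n = 30.7 + 0.844 · 14.0/√141 = 31.70

We are 80% confident that μ ≤ 31.70.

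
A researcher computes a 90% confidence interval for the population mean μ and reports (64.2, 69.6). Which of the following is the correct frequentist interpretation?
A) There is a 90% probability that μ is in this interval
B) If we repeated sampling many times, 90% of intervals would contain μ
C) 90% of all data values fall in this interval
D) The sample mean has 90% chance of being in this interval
B

A) Wrong — μ is fixed; the randomness lives in the interval, not in μ.
B) Correct — this is the frequentist long-run coverage interpretation.
C) Wrong — a CI is about the parameter μ, not individual data values.
D) Wrong — x̄ is observed and sits in the interval by construction.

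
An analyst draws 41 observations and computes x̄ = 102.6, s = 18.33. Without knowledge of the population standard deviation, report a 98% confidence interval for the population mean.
(95.66, 109.54)

t-interval (σ unknown):
df = n - 1 = 40
t* = 2.423 for 98% confidence

Margin of error = t* · s/√n = 2.423 · 18.33/√41 = 6.94

CI: (95.66, 109.54)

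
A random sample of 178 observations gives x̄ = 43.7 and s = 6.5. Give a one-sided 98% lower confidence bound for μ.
μ ≥ 42.69

Lower bound (one-sided):
t* = 2.069 (one-sided for 98%)
Lower bound = x̄ - t* · s/√n = 43.7 - 2.069 · 6.5/√178 = 42.69

We are 98% confident that μ ≥ 42.69.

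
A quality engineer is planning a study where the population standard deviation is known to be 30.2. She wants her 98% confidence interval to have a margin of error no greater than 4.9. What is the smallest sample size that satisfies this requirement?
n ≥ 206

For margin E ≤ 4.9:
n ≥ (z* · σ / E)²
n ≥ (2.326 · 30.2 / 4.9)²
n ≥ 205.51

Minimum n = 206 (rounding up)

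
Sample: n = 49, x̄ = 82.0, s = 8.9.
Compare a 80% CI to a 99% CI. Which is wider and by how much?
99% CI is wider by 3.52

df = 48
80% CI: t* = 1.299, (80.35, 83.65), width = 2 · t* · s/√n = 3.30
99% CI: t* = 2.682, (78.59, 85.41), width = 2 · t* · s/√n = 6.82

The 99% CI is wider by 6.82 - 3.30 = 3.52.
Higher confidence requires a wider interval.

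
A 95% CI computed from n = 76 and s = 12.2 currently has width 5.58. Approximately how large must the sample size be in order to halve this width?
n ≈ 304

CI width ∝ 1/√n
To reduce width by factor 2, need √n to grow by 2 → need 2² = 4 times as many samples.

Current: n = 76, width = 5.58
New: n = 304, width ≈ 2.75

Width reduced by factor of 5.58/2.75 = 2.03.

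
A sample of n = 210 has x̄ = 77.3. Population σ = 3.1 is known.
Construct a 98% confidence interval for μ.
(76.80, 77.80)

z-interval (σ known):
z* = 2.326 for 98% confidence

Margin of error = z* · σ/√n = 2.326 · 3.1/√210 = 0.50

CI: (77.3 - 0.50, 77.3 + 0.50) = (76.80, 77.80)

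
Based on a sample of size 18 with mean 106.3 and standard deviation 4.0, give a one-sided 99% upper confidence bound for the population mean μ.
μ ≤ 108.72

Upper bound (one-sided):
t* = 2.567 (one-sided for 99%)
Upper bound = x̄ + t* · s/√n = 106.3 + 2.567 · 4.0/√18 = 108.72

We are 99% confident that μ ≤ 108.72.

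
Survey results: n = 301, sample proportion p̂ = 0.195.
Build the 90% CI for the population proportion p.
(0.157, 0.233)

Proportion CI:
SE = √(p̂(1-p̂)/n) = √(0.195 · 0.805 / 301) = 0.02284

z* = 1.645
Margin = z* · SE = 1.645 · 0.02284 = 0.0376

CI: 0.195 ± 0.0376 = (0.157, 0.233)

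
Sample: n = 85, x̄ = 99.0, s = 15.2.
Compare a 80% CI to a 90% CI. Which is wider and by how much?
90% CI is wider by 1.22

df = 84
80% CI: t* = 1.292, (96.87, 101.13), width = 2 · t* · s/√n = 4.26
90% CI: t* = 1.663, (96.26, 101.74), width = 2 · t* · s/√n = 5.48

The 90% CI is wider by 5.48 - 4.26 = 1.22.
Higher confidence requires a wider interval.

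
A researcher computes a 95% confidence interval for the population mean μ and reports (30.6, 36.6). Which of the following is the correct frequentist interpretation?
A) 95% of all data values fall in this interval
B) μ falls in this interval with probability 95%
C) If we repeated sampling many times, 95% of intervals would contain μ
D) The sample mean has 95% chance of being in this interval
C

A) Wrong — a CI is about the parameter μ, not individual data values.
B) Wrong — μ is fixed; the randomness lives in the interval, not in μ.
C) Correct — this is the frequentist long-run coverage interpretation.
D) Wrong — x̄ is observed and sits in the interval by construction.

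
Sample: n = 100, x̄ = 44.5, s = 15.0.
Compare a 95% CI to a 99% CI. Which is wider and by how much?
99% CI is wider by 1.93

df = 99
95% CI: t* = 1.984, (41.52, 47.48), width = 2 · t* · s/√n = 5.95
99% CI: t* = 2.626, (40.56, 48.44), width = 2 · t* · s/√n = 7.88

The 99% CI is wider by 7.88 - 5.95 = 1.93.
Higher confidence requires a wider interval.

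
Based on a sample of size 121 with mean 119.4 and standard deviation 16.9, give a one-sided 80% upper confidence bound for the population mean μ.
μ ≤ 120.70

Upper bound (one-sided):
t* = 0.845 (one-sided for 80%)
Upper bound = x̄ + t* · s/√n = 119.4 + 0.845 · 16.9/√121 = 120.70

We are 80% confident that μ ≤ 120.70.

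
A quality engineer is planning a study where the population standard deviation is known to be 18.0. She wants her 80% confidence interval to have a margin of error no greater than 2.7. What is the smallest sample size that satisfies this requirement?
n ≥ 74

For margin E ≤ 2.7:
n ≥ (z* · σ / E)²
n ≥ (1.282 · 18.0 / 2.7)²
n ≥ 73.05

Minimum n = 74 (rounding up)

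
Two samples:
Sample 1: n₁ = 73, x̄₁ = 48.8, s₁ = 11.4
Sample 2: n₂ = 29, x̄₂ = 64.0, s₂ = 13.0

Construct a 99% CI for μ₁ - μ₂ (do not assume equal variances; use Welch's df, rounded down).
(-22.61, -7.79)

Difference: x̄₁ - x̄₂ = -15.20
SE = √(s₁²/n₁ + s₂²/n₂) = √(11.4²/73 + 13.0²/29) = 2.7582
df = 46.05 → 46 (Welch–Satterthwaite, rounded down)
t* = 2.687

CI: -15.20 ± 2.687 · 2.7582 = -15.20 ± 7.41 = (-22.61, -7.79)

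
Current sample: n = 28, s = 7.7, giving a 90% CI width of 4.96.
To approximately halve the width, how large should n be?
n ≈ 112

CI width ∝ 1/√n
To reduce width by factor 2, need √n to grow by 2 → need 2² = 4 times as many samples.

Current: n = 28, width = 4.96
New: n = 112, width ≈ 2.41

Width reduced by factor of 4.96/2.41 = 2.06.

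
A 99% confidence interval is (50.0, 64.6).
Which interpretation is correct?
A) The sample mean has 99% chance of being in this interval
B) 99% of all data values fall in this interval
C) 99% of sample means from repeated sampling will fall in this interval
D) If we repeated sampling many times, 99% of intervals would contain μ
D

A) Wrong — x̄ is observed and sits in the interval by construction.
B) Wrong — a CI is about the parameter μ, not individual data values.
C) Wrong — coverage applies to intervals containing μ, not to future x̄ values.
D) Correct — this is the frequentist long-run coverage interpretation.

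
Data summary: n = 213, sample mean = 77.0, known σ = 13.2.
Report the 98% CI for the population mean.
(74.90, 79.10)

z-interval (σ known):
z* = 2.326 for 98% confidence

Margin of error = z* · σ/√n = 2.326 · 13.2/√213 = 2.10

CI: (77.0 - 2.10, 77.0 + 2.10) = (74.90, 79.10)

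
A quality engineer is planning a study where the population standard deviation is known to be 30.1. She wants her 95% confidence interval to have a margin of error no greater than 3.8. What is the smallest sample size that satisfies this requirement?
n ≥ 242

For margin E ≤ 3.8:
n ≥ (z* · σ / E)²
n ≥ (1.960 · 30.1 / 3.8)²
n ≥ 241.03

Minimum n = 242 (rounding up)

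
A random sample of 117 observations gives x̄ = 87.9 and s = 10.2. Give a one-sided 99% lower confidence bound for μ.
μ ≥ 85.68

Lower bound (one-sided):
t* = 2.359 (one-sided for 99%)
Lower bound = x̄ - t* · s/√n = 87.9 - 2.359 · 10.2/√117 = 85.68

We are 99% confident that μ ≥ 85.68.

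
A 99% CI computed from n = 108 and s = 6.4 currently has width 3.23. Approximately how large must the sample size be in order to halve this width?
n ≈ 432

CI width ∝ 1/√n
To reduce width by factor 2, need √n to grow by 2 → need 2² = 4 times as many samples.

Current: n = 108, width = 3.23
New: n = 432, width ≈ 1.59

Width reduced by factor of 3.23/1.59 = 2.03.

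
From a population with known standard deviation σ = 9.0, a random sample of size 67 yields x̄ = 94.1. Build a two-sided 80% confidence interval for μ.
(92.69, 95.51)

z-interval (σ known):
z* = 1.282 for 80% confidence

Margin of error = z* · σ/√n = 1.282 · 9.0/√67 = 1.41

CI: (94.1 - 1.41, 94.1 + 1.41) = (92.69, 95.51)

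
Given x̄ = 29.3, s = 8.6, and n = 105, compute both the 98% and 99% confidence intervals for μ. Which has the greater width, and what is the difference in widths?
99% CI is wider by 0.43

df = 104
98% CI: t* = 2.363, (27.32, 31.28), width = 2 · t* · s/√n = 3.97
99% CI: t* = 2.624, (27.10, 31.50), width = 2 · t* · s/√n = 4.40

The 99% CI is wider by 4.40 - 3.97 = 0.43.
Higher confidence requires a wider interval.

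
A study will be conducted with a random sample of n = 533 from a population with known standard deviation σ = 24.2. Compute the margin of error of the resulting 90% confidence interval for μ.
Margin of error = 1.72

Margin of error = z* · σ/√n
= 1.645 · 24.2/√533
= 1.645 · 24.2/23.0868
= 1.72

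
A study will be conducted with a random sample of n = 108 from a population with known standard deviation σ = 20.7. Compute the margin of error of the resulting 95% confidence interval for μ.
Margin of error = 3.90

Margin of error = z* · σ/√n
= 1.960 · 20.7/√108
= 1.960 · 20.7/10.3923
= 3.90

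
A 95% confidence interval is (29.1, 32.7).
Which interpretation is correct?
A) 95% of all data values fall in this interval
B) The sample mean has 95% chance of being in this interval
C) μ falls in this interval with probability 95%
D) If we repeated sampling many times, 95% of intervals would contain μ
D

A) Wrong — a CI is about the parameter μ, not individual data values.
B) Wrong — x̄ is observed and sits in the interval by construction.
C) Wrong — μ is fixed; the randomness lives in the interval, not in μ.
D) Correct — this is the frequentist long-run coverage interpretation.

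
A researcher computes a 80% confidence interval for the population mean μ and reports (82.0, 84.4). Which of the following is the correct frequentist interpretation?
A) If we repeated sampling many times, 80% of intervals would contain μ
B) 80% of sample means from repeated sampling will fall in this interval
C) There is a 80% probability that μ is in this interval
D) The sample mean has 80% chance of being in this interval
A

A) Correct — this is the frequentist long-run coverage interpretation.
B) Wrong — coverage applies to intervals containing μ, not to future x̄ values.
C) Wrong — μ is fixed; the randomness lives in the interval, not in μ.
D) Wrong — x̄ is observed and sits in the interval by construction.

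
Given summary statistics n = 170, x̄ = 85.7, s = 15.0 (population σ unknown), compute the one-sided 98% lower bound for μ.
μ ≥ 83.32

Lower bound (one-sided):
t* = 2.070 (one-sided for 98%)
Lower bound = x̄ - t* · s/√n = 85.7 - 2.070 · 15.0/√170 = 83.32

We are 98% confident that μ ≥ 83.32.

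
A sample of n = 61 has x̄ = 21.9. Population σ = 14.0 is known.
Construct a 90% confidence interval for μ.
(18.95, 24.85)

z-interval (σ known):
z* = 1.645 for 90% confidence

Margin of error = z* · σ/√n = 1.645 · 14.0/√61 = 2.95

CI: (21.9 - 2.95, 21.9 + 2.95) = (18.95, 24.85)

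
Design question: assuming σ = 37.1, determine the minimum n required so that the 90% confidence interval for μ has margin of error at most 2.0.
n ≥ 932

For margin E ≤ 2.0:
n ≥ (z* · σ / E)²
n ≥ (1.645 · 37.1 / 2.0)²
n ≥ 931.15

Minimum n = 932 (rounding up)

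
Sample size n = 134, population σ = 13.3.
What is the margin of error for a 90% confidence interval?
Margin of error = 1.89

Margin of error = z* · σ/√n
= 1.645 · 13.3/√134
= 1.645 · 13.3/11.5758
= 1.89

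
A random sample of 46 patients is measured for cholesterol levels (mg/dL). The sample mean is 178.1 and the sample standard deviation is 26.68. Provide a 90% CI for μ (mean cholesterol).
(171.50, 184.70)

t-interval (σ unknown):
df = n - 1 = 45
t* = 1.679 for 90% confidence

Margin of error = t* · s/√n = 1.679 · 26.68/√46 = 6.60

CI: (171.50, 184.70)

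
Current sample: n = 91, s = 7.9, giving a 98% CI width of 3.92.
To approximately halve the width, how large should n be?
n ≈ 364

CI width ∝ 1/√n
To reduce width by factor 2, need √n to grow by 2 → need 2² = 4 times as many samples.

Current: n = 91, width = 3.92
New: n = 364, width ≈ 1.94

Width reduced by factor of 3.92/1.94 = 2.02.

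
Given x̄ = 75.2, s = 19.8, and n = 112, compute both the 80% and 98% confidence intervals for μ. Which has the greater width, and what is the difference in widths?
98% CI is wider by 4.01

df = 111
80% CI: t* = 1.289, (72.79, 77.61), width = 2 · t* · s/√n = 4.82
98% CI: t* = 2.360, (70.78, 79.62), width = 2 · t* · s/√n = 8.83

The 98% CI is wider by 8.83 - 4.82 = 4.01.
Higher confidence requires a wider interval.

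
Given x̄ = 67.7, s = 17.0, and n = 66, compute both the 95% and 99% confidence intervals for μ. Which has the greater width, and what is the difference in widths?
99% CI is wider by 2.75

df = 65
95% CI: t* = 1.997, (63.52, 71.88), width = 2 · t* · s/√n = 8.36
99% CI: t* = 2.654, (62.15, 73.25), width = 2 · t* · s/√n = 11.11

The 99% CI is wider by 11.11 - 8.36 = 2.75.
Higher confidence requires a wider interval.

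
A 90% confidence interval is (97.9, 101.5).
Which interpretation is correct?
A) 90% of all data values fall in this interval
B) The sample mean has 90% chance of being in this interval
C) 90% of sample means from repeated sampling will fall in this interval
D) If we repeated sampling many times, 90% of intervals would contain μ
D

A) Wrong — a CI is about the parameter μ, not individual data values.
B) Wrong — x̄ is observed and sits in the interval by construction.
C) Wrong — coverage applies to intervals containing μ, not to future x̄ values.
D) Correct — this is the frequentist long-run coverage interpretation.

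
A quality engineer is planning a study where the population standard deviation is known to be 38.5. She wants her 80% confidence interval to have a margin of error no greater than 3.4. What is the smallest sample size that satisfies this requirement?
n ≥ 211

For margin E ≤ 3.4:
n ≥ (z* · σ / E)²
n ≥ (1.282 · 38.5 / 3.4)²
n ≥ 210.74

Minimum n = 211 (rounding up)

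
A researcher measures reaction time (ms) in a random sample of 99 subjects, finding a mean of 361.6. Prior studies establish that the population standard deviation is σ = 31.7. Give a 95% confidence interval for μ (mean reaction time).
(355.36, 367.84)

z-interval (σ known):
z* = 1.960 for 95% confidence

Margin of error = z* · σ/√n = 1.960 · 31.7/√99 = 6.24

CI: (361.6 - 6.24, 361.6 + 6.24) = (355.36, 367.84)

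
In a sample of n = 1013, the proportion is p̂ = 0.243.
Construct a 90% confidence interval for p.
(0.221, 0.265)

Proportion CI:
SE = √(p̂(1-p̂)/n) = √(0.243 · 0.757 / 1013) = 0.01348

z* = 1.645
Margin = z* · SE = 1.645 · 0.01348 = 0.0222

CI: 0.243 ± 0.0222 = (0.221, 0.265)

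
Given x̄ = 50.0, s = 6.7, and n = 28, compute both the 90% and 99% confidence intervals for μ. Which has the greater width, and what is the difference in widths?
99% CI is wider by 2.71

df = 27
90% CI: t* = 1.703, (47.84, 52.16), width = 2 · t* · s/√n = 4.31
99% CI: t* = 2.771, (46.49, 53.51), width = 2 · t* · s/√n = 7.02

The 99% CI is wider by 7.02 - 4.31 = 2.71.
Higher confidence requires a wider interval.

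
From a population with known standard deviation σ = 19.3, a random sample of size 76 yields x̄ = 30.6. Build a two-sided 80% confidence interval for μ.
(27.76, 33.44)

z-interval (σ known):
z* = 1.282 for 80% confidence

Margin of error = z* · σ/√n = 1.282 · 19.3/√76 = 2.84

CI: (30.6 - 2.84, 30.6 + 2.84) = (27.76, 33.44)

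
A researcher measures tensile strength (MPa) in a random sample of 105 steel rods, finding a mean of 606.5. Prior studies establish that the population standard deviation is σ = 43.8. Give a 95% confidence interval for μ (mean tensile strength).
(598.12, 614.88)

z-interval (σ known):
z* = 1.960 for 95% confidence

Margin of error = z* · σ/√n = 1.960 · 43.8/√105 = 8.38

CI: (606.5 - 8.38, 606.5 + 8.38) = (598.12, 614.88)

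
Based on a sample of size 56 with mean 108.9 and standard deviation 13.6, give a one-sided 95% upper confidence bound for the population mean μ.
μ ≤ 111.94

Upper bound (one-sided):
t* = 1.673 (one-sided for 95%)
Upper bound = x̄ + t* · s/√n = 108.9 + 1.673 · 13.6/√56 = 111.94

We are 95% confident that μ ≤ 111.94.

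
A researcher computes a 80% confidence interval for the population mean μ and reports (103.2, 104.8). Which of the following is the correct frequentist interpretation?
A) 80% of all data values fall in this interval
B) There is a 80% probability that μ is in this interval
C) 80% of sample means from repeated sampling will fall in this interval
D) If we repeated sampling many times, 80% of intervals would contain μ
D

A) Wrong — a CI is about the parameter μ, not individual data values.
B) Wrong — μ is fixed; the randomness lives in the interval, not in μ.
C) Wrong — coverage applies to intervals containing μ, not to future x̄ values.
D) Correct — this is the frequentist long-run coverage interpretation.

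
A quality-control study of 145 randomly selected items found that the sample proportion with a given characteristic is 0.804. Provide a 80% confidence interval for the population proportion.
(0.762, 0.846)

Proportion CI:
SE = √(p̂(1-p̂)/n) = √(0.804 · 0.196 / 145) = 0.03297

z* = 1.282
Margin = z* · SE = 1.282 · 0.03297 = 0.0423

CI: 0.804 ± 0.0423 = (0.762, 0.846)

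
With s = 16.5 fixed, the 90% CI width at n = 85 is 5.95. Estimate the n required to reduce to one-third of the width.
n ≈ 765

CI width ∝ 1/√n
To reduce width by factor 3, need √n to grow by 3 → need 3² = 9 times as many samples.

Current: n = 85, width = 5.95
New: n = 765, width ≈ 1.97

Width reduced by factor of 5.95/1.97 = 3.02.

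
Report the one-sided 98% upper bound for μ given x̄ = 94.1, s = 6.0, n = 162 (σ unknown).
μ ≤ 95.08

Upper bound (one-sided):
t* = 2.071 (one-sided for 98%)
Upper bound = x̄ + t* · s/√n = 94.1 + 2.071 · 6.0/√162 = 95.08

We are 98% confident that μ ≤ 95.08.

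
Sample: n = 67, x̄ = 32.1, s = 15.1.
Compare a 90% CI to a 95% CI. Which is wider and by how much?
95% CI is wider by 1.22

df = 66
90% CI: t* = 1.668, (29.02, 35.18), width = 2 · t* · s/√n = 6.15
95% CI: t* = 1.997, (28.42, 35.78), width = 2 · t* · s/√n = 7.37

The 95% CI is wider by 7.37 - 6.15 = 1.22.
Higher confidence requires a wider interval.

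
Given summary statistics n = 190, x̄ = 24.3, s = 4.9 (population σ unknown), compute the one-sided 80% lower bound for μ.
μ ≥ 24.00

Lower bound (one-sided):
t* = 0.844 (one-sided for 80%)
Lower bound = x̄ - t* · s/√n = 24.3 - 0.844 · 4.9/√190 = 24.00

We are 80% confident that μ ≥ 24.00.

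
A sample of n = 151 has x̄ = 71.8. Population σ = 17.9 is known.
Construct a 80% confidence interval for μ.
(69.93, 73.67)

z-interval (σ known):
z* = 1.282 for 80% confidence

Margin of error = z* · σ/√n = 1.282 · 17.9/√151 = 1.87

CI: (71.8 - 1.87, 71.8 + 1.87) = (69.93, 73.67)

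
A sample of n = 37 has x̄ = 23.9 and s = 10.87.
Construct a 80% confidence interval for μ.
(21.57, 26.23)

t-interval (σ unknown):
df = n - 1 = 36
t* = 1.306 for 80% confidence

Margin of error = t* · s/√n = 1.306 · 10.87/√37 = 2.33

CI: (21.57, 26.23)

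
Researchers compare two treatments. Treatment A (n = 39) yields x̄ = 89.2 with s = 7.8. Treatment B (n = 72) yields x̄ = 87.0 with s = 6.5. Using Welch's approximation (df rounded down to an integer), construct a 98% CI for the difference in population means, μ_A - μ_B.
(-1.29, 5.69)

Difference: x̄₁ - x̄₂ = 2.20
SE = √(s₁²/n₁ + s₂²/n₂) = √(7.8²/39 + 6.5²/72) = 1.4652
df = 66.90 → 66 (Welch–Satterthwaite, rounded down)
t* = 2.384

CI: 2.20 ± 2.384 · 1.4652 = 2.20 ± 3.49 = (-1.29, 5.69)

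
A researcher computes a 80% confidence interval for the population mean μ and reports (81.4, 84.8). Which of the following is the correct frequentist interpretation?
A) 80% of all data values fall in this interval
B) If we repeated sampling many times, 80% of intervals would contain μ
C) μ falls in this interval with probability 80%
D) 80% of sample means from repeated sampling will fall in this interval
B

A) Wrong — a CI is about the parameter μ, not individual data values.
B) Correct — this is the frequentist long-run coverage interpretation.
C) Wrong — μ is fixed; the randomness lives in the interval, not in μ.
D) Wrong — coverage applies to intervals containing μ, not to future x̄ values.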